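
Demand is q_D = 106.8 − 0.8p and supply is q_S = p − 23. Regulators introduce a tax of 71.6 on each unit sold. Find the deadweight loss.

In inverse form: demand p = 133.5 − 1.25q, supply p = 23 + q.
Competitive equilibrium: 133.5 − 1.25q = 23 + q → q* = 49.11111, p* = 72.11111.
With the tax, the buyer price exceeds the seller price by 71.6: (133.5 − 1.25q) − (23 + q) = 71.6 → q' = 17.28889.
Δq = 49.11111 − 17.28889 = 31.82222; the wedge equals the tax, 71.6.
Welfare loss = ½ × 31.82222 × 71.6 = 1139.24.

1139.24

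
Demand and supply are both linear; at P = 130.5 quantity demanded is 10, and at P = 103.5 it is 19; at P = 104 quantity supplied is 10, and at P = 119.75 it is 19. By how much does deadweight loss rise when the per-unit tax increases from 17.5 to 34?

89.45

Demand slope = (103.5 − 130.5)/(19 − 10) = −3, so P = 160.5 − 3Q.
Supply slope = (119.75 − 104)/(19 − 10) = 1.75, so P = 86.5 + 1.75Q.
Competitive equilibrium: 160.5 − 3Q = 86.5 + 1.75Q → Q* = 15.5789, P* = 113.7632.
For a per-unit tax t: ΔQ = t/4.75, so DWL = ½·t·(t/4.75) = t²/9.5.
At t = 17.5: DWL = 32.237. At t = 34: DWL = 121.684.
Increase = 121.684 − 32.237 = 89.45.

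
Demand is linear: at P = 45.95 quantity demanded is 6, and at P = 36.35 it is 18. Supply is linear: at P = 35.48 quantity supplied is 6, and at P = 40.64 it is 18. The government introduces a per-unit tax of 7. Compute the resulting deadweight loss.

19.92

Demand slope = (36.35 − 45.95)/(18 − 6) = −0.8, so P = 50.75 − 0.8Q.
Supply slope = (40.64 − 35.48)/(18 − 6) = 0.43, so P = 32.9 + 0.43Q.
Competitive equilibrium: 50.75 − 0.8Q = 32.9 + 0.43Q → Q* = 14.5122, P* = 39.1402.
With the tax, the buyer price exceeds the seller price by 7: (50.75 − 0.8Q) − (32.9 + 0.43Q) = 7 → Q' = 8.8211.
ΔQ = 14.5122 − 8.8211 = 5.6911; the wedge equals the tax, 7.
DWL = ½ × 5.6911 × 7 = 19.92.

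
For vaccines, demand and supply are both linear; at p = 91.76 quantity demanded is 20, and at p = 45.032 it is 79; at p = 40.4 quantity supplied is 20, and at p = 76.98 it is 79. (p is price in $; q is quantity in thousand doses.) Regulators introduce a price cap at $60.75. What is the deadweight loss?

$8.90 thousand

Demand slope = (45.032 − 91.76)/(79 − 20) = −0.792, so p = 107.6 − 0.792q.
Supply slope = (76.98 − 40.4)/(79 − 20) = 0.62, so p = 28 + 0.62q.
Competitive equilibrium: 107.6 − 0.792q = 28 + 0.62q → q* = 56.3739, p* = 62.9518.
At the ceiling p = 60.75, quantity supplied = (60.75 − 28)/0.62 = 52.8226.
Willingness to pay at q' = 52.8226: 107.6 − 0.792·52.8226 = 65.7645.
Δq = 56.3739 − 52.8226 = 3.5513; wedge = 65.7645 − 60.75 = 5.0145.
The triangle = ½ × 3.5513 × 5.0145 = $8.90 thousand.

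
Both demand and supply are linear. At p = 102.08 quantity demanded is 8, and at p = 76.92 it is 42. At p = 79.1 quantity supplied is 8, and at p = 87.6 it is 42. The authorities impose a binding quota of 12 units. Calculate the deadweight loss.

Demand slope = (76.92 − 102.08)/(42 − 8) = −0.74, so p = 108 − 0.74q.
Supply slope = (87.6 − 79.1)/(42 − 8) = 0.25, so p = 77.1 + 0.25q.
Competitive equilibrium: 108 − 0.74q = 77.1 + 0.25q → q* = 31.2121, p* = 84.903.
At q = 12: demand price = 108 − 0.74·12 = 99.12; supply price = 77.1 + 0.25·12 = 80.1.
Δq = 31.2121 − 12 = 19.2121; wedge = 99.12 − 80.1 = 19.02.
The triangle = ½ × 19.2121 × 19.02 = 182.71.

182.71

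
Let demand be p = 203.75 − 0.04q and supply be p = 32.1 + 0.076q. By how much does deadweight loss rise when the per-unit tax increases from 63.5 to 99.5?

Competitive equilibrium: 203.75 − 0.04q = 32.1 + 0.076q → q* = 1479.7414, p* = 144.5603.
For a per-unit tax t: Δq = t/0.116, so DWL = ½·t·(t/0.116) = t²/0.232.
At t = 63.5: DWL = 17380.388. At t = 99.5: DWL = 42673.491.
Increase = 42673.491 − 17380.388 = 25293.10.

25293.10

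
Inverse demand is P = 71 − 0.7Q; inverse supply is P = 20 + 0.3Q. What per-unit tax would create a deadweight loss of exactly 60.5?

11

Competitive equilibrium: 71 − 0.7Q = 20 + 0.3Q → Q* = 51, P* = 35.3.
A tax t gives ΔQ = t/1 and wedge t, so DWL = t²/2.
t²/2 = 60.5 → t² = 121 → t = 11.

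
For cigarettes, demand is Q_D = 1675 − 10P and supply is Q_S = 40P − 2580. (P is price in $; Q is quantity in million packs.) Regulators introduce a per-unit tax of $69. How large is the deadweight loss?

In inverse form: demand P = 167.5 − 0.1Q, supply P = 64.5 + 0.025Q.
Competitive equilibrium: 167.5 − 0.1Q = 64.5 + 0.025Q → Q* = 824, P* = 85.1.
With the tax, the buyer price exceeds the seller price by 69: (167.5 − 0.1Q) − (64.5 + 0.025Q) = 69 → Q' = 272.
ΔQ = 824 − 272 = 552; the wedge equals the tax, 69.
Deadweight loss = ½ × 552 × 69 = $19044 million.

$19044 million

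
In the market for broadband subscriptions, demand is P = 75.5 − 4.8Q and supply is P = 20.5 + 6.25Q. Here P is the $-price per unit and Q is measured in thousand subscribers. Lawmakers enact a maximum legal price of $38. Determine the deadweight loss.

$26.19 thousand

Competitive equilibrium: 75.5 − 4.8Q = 20.5 + 6.25Q → Q* = 4.9774, P* = 51.6086.
At the ceiling P = 38, quantity supplied = (38 − 20.5)/6.25 = 2.8.
Willingness to pay at Q' = 2.8: 75.5 − 4.8·2.8 = 62.06.
ΔQ = 4.9774 − 2.8 = 2.1774; wedge = 62.06 − 38 = 24.06.
Welfare loss = ½ × 2.1774 × 24.06 = $26.19 thousand.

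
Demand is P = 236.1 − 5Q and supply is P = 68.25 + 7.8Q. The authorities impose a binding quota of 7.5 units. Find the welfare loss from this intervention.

201.66

Competitive equilibrium: 236.1 − 5Q = 68.25 + 7.8Q → Q* = 13.1133, P* = 170.5336.
At Q = 7.5: demand price = 236.1 − 5·7.5 = 198.6; supply price = 68.25 + 7.8·7.5 = 126.75.
ΔQ = 13.1133 − 7.5 = 5.6133; wedge = 198.6 − 126.75 = 71.85.
Deadweight loss = ½ × 5.6133 × 71.85 = 201.66.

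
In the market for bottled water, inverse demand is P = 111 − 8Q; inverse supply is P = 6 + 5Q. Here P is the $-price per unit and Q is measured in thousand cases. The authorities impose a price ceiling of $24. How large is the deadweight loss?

$130.28 thousand

Competitive equilibrium: 111 − 8Q = 6 + 5Q → Q* = 8.0769, P* = 46.3846.
At the ceiling P = 24, quantity supplied = (24 − 6)/5 = 3.6.
Willingness to pay at Q' = 3.6: 111 − 8·3.6 = 82.2.
ΔQ = 8.0769 − 3.6 = 4.4769; wedge = 82.2 − 24 = 58.2.
Welfare loss = ½ × 4.4769 × 58.2 = $130.28 thousand.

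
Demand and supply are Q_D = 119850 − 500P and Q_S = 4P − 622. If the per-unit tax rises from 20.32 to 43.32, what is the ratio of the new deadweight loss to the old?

4.545

In inverse form: demand P = 239.7 − 0.002Q, supply P = 155.5 + 0.25Q.
Competitive equilibrium: 239.7 − 0.002Q = 155.5 + 0.25Q → Q* = 334.127, P* = 239.0317.
For a per-unit tax t: ΔQ = t/0.252, so DWL = ½·t·(t/0.252) = t²/0.504.
At t = 20.32: DWL = 819.251. At t = 43.32: DWL = 3723.457.
Ratio = (43.32/20.32)² = 4.545.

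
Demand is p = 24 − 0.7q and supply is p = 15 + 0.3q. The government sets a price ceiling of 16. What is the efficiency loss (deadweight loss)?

Competitive equilibrium: 24 − 0.7q = 15 + 0.3q → q* = 9, p* = 17.7.
At the ceiling p = 16, quantity supplied = (16 − 15)/0.3 = 3.3333.
Willingness to pay at q' = 3.3333: 24 − 0.7·3.3333 = 21.6667.
Δq = 9 − 3.3333 = 5.6667; wedge = 21.6667 − 16 = 5.6667.
Welfare loss = ½ × 5.6667 × 5.6667 = 16.06.

16.06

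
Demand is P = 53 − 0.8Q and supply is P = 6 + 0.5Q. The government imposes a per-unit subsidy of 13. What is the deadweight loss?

65

Competitive equilibrium: 53 − 0.8Q = 6 + 0.5Q → Q* = 36.1538, P* = 24.0769.
The subsidy lowers effective supply by 13: P = 0.5Q − 7.
New quantity: 53 − 0.8Q = 0.5Q − 7 → Q' = 46.1538.
Overproduction ΔQ = 46.1538 − 36.1538 = 10; wedge = subsidy = 13.
Welfare loss = ½ × 10 × 13 = 65.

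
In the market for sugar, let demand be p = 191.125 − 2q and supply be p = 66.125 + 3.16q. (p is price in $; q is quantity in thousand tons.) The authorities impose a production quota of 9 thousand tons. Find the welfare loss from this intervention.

$598.03 thousand

Competitive equilibrium: 191.125 − 2q = 66.125 + 3.16q → q* = 24.2248, p* = 142.6754.
At q = 9: demand price = 191.125 − 2·9 = 173.125; supply price = 66.125 + 3.16·9 = 94.565.
Δq = 24.2248 − 9 = 15.2248; wedge = 173.125 − 94.565 = 78.56.
Welfare loss = ½ × 15.2248 × 78.56 = $598.03 thousand.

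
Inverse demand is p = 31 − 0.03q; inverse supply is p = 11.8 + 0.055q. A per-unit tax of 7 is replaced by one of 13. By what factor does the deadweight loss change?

Competitive equilibrium: 31 − 0.03q = 11.8 + 0.055q → q* = 225.8824, p* = 24.2235.
For a per-unit tax t: Δq = t/0.085, so DWL = ½·t·(t/0.085) = t²/0.17.
At t = 7: DWL = 288.235. At t = 13: DWL = 994.118.
Ratio = (13/7)² = 3.449.

3.449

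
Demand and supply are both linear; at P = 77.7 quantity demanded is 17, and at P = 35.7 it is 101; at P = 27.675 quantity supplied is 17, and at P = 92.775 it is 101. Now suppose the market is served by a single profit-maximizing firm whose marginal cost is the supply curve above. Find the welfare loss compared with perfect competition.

159.97

Demand slope = (35.7 − 77.7)/(101 − 17) = −0.5, so P = 86.2 − 0.5Q.
Supply slope = (92.775 − 27.675)/(101 − 17) = 0.775, so P = 14.5 + 0.775Q.
Competitive equilibrium: 86.2 − 0.5Q = 14.5 + 0.775Q → Q* = 56.2353, P* = 58.0824.
Marginal revenue: MR = 86.2 − Q. Set MR = MC: 86.2 − Q = 14.5 + 0.775Q → Q_m = 40.3944.
Price P_m = 86.2 − 0.5·40.3944 = 66.0028; MC(Q_m) = 14.5 + 0.775·40.3944 = 45.8057.
Competitive Q* = 56.2353, so ΔQ = 15.8409; wedge = 66.0028 − 45.8057 = 20.1971.
Deadweight loss = ½ × 15.8409 × 20.1971 = 159.97.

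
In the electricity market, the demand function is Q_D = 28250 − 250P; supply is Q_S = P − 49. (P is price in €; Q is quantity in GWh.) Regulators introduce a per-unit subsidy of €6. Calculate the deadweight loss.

€17.93

In inverse form: demand P = 113 − 0.004Q, supply P = 49 + Q.
Competitive equilibrium: 113 − 0.004Q = 49 + Q → Q* = 63.745, P* = 112.745.
The subsidy lowers effective supply by 6: P = 43 + Q.
New quantity: 113 − 0.004Q = 43 + Q → Q' = 69.7211.
Overproduction ΔQ = 69.7211 − 63.745 = 5.9761; wedge = subsidy = 6.
The triangle = ½ × 5.9761 × 6 = €17.93.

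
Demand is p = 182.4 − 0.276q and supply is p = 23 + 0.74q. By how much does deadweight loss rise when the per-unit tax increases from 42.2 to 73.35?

1771.35

Competitive equilibrium: 182.4 − 0.276q = 23 + 0.74q → q* = 156.8898, p* = 139.0984.
For a per-unit tax t: Δq = t/1.016, so DWL = ½·t·(t/1.016) = t²/2.032.
At t = 42.2: DWL = 876.398. At t = 73.35: DWL = 2647.747.
Increase = 2647.747 − 876.398 = 1771.35.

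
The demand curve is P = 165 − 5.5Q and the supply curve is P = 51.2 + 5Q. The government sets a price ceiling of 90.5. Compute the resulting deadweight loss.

Competitive equilibrium: 165 − 5.5Q = 51.2 + 5Q → Q* = 10.8381, P* = 105.3905.
At the ceiling P = 90.5, quantity supplied = (90.5 − 51.2)/5 = 7.86.
Willingness to pay at Q' = 7.86: 165 − 5.5·7.86 = 121.77.
ΔQ = 10.8381 − 7.86 = 2.9781; wedge = 121.77 − 90.5 = 31.27.
DWL = ½ × 2.9781 × 31.27 = 46.56.

46.56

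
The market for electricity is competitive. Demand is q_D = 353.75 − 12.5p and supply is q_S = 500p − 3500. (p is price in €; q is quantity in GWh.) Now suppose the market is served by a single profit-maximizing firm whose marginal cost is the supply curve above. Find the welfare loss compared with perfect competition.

In inverse form: demand p = 28.3 − 0.08q, supply p = 7 + 0.002q.
Competitive equilibrium: 28.3 − 0.08q = 7 + 0.002q → q* = 259.7561, p* = 7.5195.
Marginal revenue: MR = 28.3 − 0.16q. Set MR = MC: 28.3 − 0.16q = 7 + 0.002q → q_m = 131.4815.
Price p_m = 28.3 − 0.08·131.4815 = 17.7815; MC(q_m) = 7 + 0.002·131.4815 = 7.263.
Competitive q* = 259.7561, so Δq = 128.2746; wedge = 17.7815 − 7.263 = 10.5185.
Welfare loss = ½ × 128.2746 × 10.5185 = €674.63.

€674.63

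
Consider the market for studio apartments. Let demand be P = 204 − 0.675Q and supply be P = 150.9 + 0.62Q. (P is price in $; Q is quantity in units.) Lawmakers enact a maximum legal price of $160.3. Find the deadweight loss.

Competitive equilibrium: 204 − 0.675Q = 150.9 + 0.62Q → Q* = 41.0039, P* = 176.3224.
At the ceiling P = 160.3, quantity supplied = (160.3 − 150.9)/0.62 = 15.1613.
Willingness to pay at Q' = 15.1613: 204 − 0.675·15.1613 = 193.7661.
ΔQ = 41.0039 − 15.1613 = 25.8426; wedge = 193.7661 − 160.3 = 33.4661.
The triangle = ½ × 25.8426 × 33.4661 = $432.43.

$432.43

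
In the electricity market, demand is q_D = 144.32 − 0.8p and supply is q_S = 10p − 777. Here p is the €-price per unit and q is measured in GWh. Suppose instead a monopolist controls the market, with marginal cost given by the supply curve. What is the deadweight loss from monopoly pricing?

In inverse form: demand p = 180.4 − 1.25q, supply p = 77.7 + 0.1q.
Competitive equilibrium: 180.4 − 1.25q = 77.7 + 0.1q → q* = 76.0741, p* = 85.3074.
Marginal revenue: MR = 180.4 − 2.5q. Set MR = MC: 180.4 − 2.5q = 77.7 + 0.1q → q_m = 39.5.
Price p_m = 180.4 − 1.25·39.5 = 131.025; MC(q_m) = 77.7 + 0.1·39.5 = 81.65.
Competitive q* = 76.0741, so Δq = 36.5741; wedge = 131.025 − 81.65 = 49.375.
DWL = ½ × 36.5741 × 49.375 = €902.92.

€902.92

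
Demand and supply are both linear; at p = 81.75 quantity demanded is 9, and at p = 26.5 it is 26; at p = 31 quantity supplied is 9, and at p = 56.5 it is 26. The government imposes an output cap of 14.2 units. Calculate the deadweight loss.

71.43

Demand slope = (26.5 − 81.75)/(26 − 9) = −3.25, so p = 111 − 3.25q.
Supply slope = (56.5 − 31)/(26 − 9) = 1.5, so p = 17.5 + 1.5q.
Competitive equilibrium: 111 − 3.25q = 17.5 + 1.5q → q* = 19.6842, p* = 47.0263.
At q = 14.2: demand price = 111 − 3.25·14.2 = 64.85; supply price = 17.5 + 1.5·14.2 = 38.8.
Δq = 19.6842 − 14.2 = 5.4842; wedge = 64.85 − 38.8 = 26.05.
DWL = ½ × 5.4842 × 26.05 = 71.43.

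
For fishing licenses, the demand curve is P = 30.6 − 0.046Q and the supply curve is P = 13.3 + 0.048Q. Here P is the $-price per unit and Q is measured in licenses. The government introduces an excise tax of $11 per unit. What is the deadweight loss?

Competitive equilibrium: 30.6 − 0.046Q = 13.3 + 0.048Q → Q* = 184.0426, P* = 22.134.
With the tax, the buyer price exceeds the seller price by 11: (30.6 − 0.046Q) − (13.3 + 0.048Q) = 11 → Q' = 67.0213.
ΔQ = 184.0426 − 67.0213 = 117.0213; the wedge equals the tax, 11.
DWL = ½ × 117.0213 × 11 = $643.62.

$643.62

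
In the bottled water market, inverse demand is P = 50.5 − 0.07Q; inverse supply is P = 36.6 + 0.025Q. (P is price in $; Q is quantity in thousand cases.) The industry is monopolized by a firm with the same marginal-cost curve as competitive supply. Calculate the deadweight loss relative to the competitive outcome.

Competitive equilibrium: 50.5 − 0.07Q = 36.6 + 0.025Q → Q* = 146.3158, P* = 40.2579.
Marginal revenue: MR = 50.5 − 0.14Q. Set MR = MC: 50.5 − 0.14Q = 36.6 + 0.025Q → Q_m = 84.2424.
Price P_m = 50.5 − 0.07·84.2424 = 44.603; MC(Q_m) = 36.6 + 0.025·84.2424 = 38.7061.
Competitive Q* = 146.3158, so ΔQ = 62.0734; wedge = 44.603 − 38.7061 = 5.8969.
Welfare loss = ½ × 62.0734 × 5.8969 = $183.02 thousand.

$183.02 thousand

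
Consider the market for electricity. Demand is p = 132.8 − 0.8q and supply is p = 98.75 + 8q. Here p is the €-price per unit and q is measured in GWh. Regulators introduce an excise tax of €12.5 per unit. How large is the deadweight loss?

Competitive equilibrium: 132.8 − 0.8q = 98.75 + 8q → q* = 3.8693, p* = 129.7045.
With the tax, the buyer price exceeds the seller price by 12.5: (132.8 − 0.8q) − (98.75 + 8q) = 12.5 → q' = 2.4489.
Δq = 3.8693 − 2.4489 = 1.4204; the wedge equals the tax, 12.5.
Deadweight loss = ½ × 1.4204 × 12.5 = €8.88.

€8.88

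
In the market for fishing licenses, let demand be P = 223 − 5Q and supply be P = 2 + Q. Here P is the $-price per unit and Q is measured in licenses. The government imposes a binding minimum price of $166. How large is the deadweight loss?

$1940.56

Competitive equilibrium: 223 − 5Q = 2 + Q → Q* = 36.8333, P* = 38.8333.
At the floor P = 166, quantity demanded = (223 − 166)/5 = 11.4.
Sellers' marginal cost at Q' = 11.4: 2 + 1·11.4 = 13.4.
ΔQ = 36.8333 − 11.4 = 25.4333; wedge = 166 − 13.4 = 152.6.
The triangle = ½ × 25.4333 × 152.6 = $1940.56.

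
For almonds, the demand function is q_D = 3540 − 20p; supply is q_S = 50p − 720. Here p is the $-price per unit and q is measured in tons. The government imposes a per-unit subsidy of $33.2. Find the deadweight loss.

In inverse form: demand p = 177 − 0.05q, supply p = 14.4 + 0.02q.
Competitive equilibrium: 177 − 0.05q = 14.4 + 0.02q → q* = 2322.8571, p* = 60.8571.
The subsidy lowers effective supply by 33.2: p = 0.02q − 18.8.
New quantity: 177 − 0.05q = 0.02q − 18.8 → q' = 2797.1429.
Overproduction Δq = 2797.1429 − 2322.8571 = 474.2858; wedge = subsidy = 33.2.
DWL = ½ × 474.2858 × 33.2 = $7873.14.

$7873.14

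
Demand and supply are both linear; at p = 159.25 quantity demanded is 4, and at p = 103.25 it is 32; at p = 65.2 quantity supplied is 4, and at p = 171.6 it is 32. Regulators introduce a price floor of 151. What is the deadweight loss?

423.92

Demand slope = (103.25 − 159.25)/(32 − 4) = −2, so p = 167.25 − 2q.
Supply slope = (171.6 − 65.2)/(32 − 4) = 3.8, so p = 50 + 3.8q.
Competitive equilibrium: 167.25 − 2q = 50 + 3.8q → q* = 20.2155, p* = 126.819.
At the floor p = 151, quantity demanded = (167.25 − 151)/2 = 8.125.
Sellers' marginal cost at q' = 8.125: 50 + 3.8·8.125 = 80.875.
Δq = 20.2155 − 8.125 = 12.0905; wedge = 151 − 80.875 = 70.125.
DWL = ½ × 12.0905 × 70.125 = 423.92.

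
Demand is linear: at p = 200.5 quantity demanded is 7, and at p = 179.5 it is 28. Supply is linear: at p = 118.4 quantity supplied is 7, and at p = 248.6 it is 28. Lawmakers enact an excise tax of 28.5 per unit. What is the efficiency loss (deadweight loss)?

56.41

Demand slope = (179.5 − 200.5)/(28 − 7) = −1, so p = 207.5 − q.
Supply slope = (248.6 − 118.4)/(28 − 7) = 6.2, so p = 75 + 6.2q.
Competitive equilibrium: 207.5 − q = 75 + 6.2q → q* = 18.4028, p* = 189.0972.
With the tax, the buyer price exceeds the seller price by 28.5: (207.5 − q) − (75 + 6.2q) = 28.5 → q' = 14.4444.
Δq = 18.4028 − 14.4444 = 3.9584; the wedge equals the tax, 28.5.
Deadweight loss = ½ × 3.9584 × 28.5 = 56.41.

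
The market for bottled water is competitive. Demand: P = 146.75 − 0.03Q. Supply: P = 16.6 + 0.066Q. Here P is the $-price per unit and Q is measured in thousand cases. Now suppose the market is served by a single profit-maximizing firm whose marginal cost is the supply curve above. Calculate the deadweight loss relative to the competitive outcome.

Competitive equilibrium: 146.75 − 0.03Q = 16.6 + 0.066Q → Q* = 1355.72917, P* = 106.07813.
Marginal revenue: MR = 146.75 − 0.06Q. Set MR = MC: 146.75 − 0.06Q = 16.6 + 0.066Q → Q_m = 1032.93651.
Price P_m = 146.75 − 0.03·1032.93651 = 115.7619; MC(Q_m) = 16.6 + 0.066·1032.93651 = 84.77381.
Competitive Q* = 1355.72917, so ΔQ = 322.79266; wedge = 115.7619 − 84.77381 = 30.98809.
Deadweight loss = ½ × 322.79266 × 30.98809 = $5001.36 thousand.

$5001.36 thousand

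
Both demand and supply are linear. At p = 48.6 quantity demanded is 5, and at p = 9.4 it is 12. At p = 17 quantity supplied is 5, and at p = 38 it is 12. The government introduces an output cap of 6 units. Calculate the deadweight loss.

Demand slope = (9.4 − 48.6)/(12 − 5) = −5.6, so p = 76.6 − 5.6q.
Supply slope = (38 − 17)/(12 − 5) = 3, so p = 2 + 3q.
Competitive equilibrium: 76.6 − 5.6q = 2 + 3q → q* = 8.6744, p* = 28.0233.
At q = 6: demand price = 76.6 − 5.6·6 = 43; supply price = 2 + 3·6 = 20.
Δq = 8.6744 − 6 = 2.6744; wedge = 43 − 20 = 23.
Welfare loss = ½ × 2.6744 × 23 = 30.76.

30.76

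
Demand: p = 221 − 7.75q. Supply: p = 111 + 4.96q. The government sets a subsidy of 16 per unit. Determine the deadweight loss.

10.07

Competitive equilibrium: 221 − 7.75q = 111 + 4.96q → q* = 8.6546, p* = 153.9268.
The subsidy lowers effective supply by 16: p = 95 + 4.96q.
New quantity: 221 − 7.75q = 95 + 4.96q → q' = 9.9135.
Overproduction Δq = 9.9135 − 8.6546 = 1.2589; wedge = subsidy = 16.
DWL = ½ × 1.2589 × 16 = 10.07.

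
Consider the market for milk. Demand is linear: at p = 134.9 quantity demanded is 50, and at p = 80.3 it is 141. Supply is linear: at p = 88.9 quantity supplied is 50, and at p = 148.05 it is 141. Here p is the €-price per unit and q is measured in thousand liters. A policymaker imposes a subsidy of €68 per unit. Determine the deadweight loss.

€1849.60 thousand

Demand slope = (80.3 − 134.9)/(141 − 50) = −0.6, so p = 164.9 − 0.6q.
Supply slope = (148.05 − 88.9)/(141 − 50) = 0.65, so p = 56.4 + 0.65q.
Competitive equilibrium: 164.9 − 0.6q = 56.4 + 0.65q → q* = 86.8, p* = 112.82.
The subsidy lowers effective supply by 68: p = 0.65q − 11.6.
New quantity: 164.9 − 0.6q = 0.65q − 11.6 → q' = 141.2.
Overproduction Δq = 141.2 − 86.8 = 54.4; wedge = subsidy = 68.
Welfare loss = ½ × 54.4 × 68 = €1849.60 thousand.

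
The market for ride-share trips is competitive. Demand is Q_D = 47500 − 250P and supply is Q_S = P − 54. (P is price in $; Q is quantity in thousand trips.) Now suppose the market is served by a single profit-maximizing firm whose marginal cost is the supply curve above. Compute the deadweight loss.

In inverse form: demand P = 190 − 0.004Q, supply P = 54 + Q.
Competitive equilibrium: 190 − 0.004Q = 54 + Q → Q* = 135.4582, P* = 189.4582.
Marginal revenue: MR = 190 − 0.008Q. Set MR = MC: 190 − 0.008Q = 54 + Q → Q_m = 134.9206.
Price P_m = 190 − 0.004·134.9206 = 189.4603; MC(Q_m) = 54 + 1·134.9206 = 188.9206.
Competitive Q* = 135.4582, so ΔQ = 0.5376; wedge = 189.4603 − 188.9206 = 0.5397.
The triangle = ½ × 0.5376 × 0.5397 = $0.15 thousand.

$0.15 thousand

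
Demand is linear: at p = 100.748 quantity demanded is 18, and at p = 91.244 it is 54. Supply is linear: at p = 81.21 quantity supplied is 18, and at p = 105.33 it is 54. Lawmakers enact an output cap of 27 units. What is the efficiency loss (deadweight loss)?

Demand slope = (91.244 − 100.748)/(54 − 18) = −0.264, so p = 105.5 − 0.264q.
Supply slope = (105.33 − 81.21)/(54 − 18) = 0.67, so p = 69.15 + 0.67q.
Competitive equilibrium: 105.5 − 0.264q = 69.15 + 0.67q → q* = 38.9186, p* = 95.2255.
At q = 27: demand price = 105.5 − 0.264·27 = 98.372; supply price = 69.15 + 0.67·27 = 87.24.
Δq = 38.9186 − 27 = 11.9186; wedge = 98.372 − 87.24 = 11.132.
The triangle = ½ × 11.9186 × 11.132 = 66.34.

66.34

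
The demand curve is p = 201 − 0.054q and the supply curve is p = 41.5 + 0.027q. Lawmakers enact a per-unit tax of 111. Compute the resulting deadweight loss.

Competitive equilibrium: 201 − 0.054q = 41.5 + 0.027q → q* = 1969.1358, p* = 94.6667.
With the tax, the buyer price exceeds the seller price by 111: (201 − 0.054q) − (41.5 + 0.027q) = 111 → q' = 598.7654.
Δq = 1969.1358 − 598.7654 = 1370.3704; the wedge equals the tax, 111.
Deadweight loss = ½ × 1370.3704 × 111 = 76055.56.

76055.56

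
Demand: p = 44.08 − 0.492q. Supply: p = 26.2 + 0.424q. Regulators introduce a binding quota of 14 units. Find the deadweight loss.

Competitive equilibrium: 44.08 − 0.492q = 26.2 + 0.424q → q* = 19.5197, p* = 34.4763.
At q = 14: demand price = 44.08 − 0.492·14 = 37.192; supply price = 26.2 + 0.424·14 = 32.136.
Δq = 19.5197 − 14 = 5.5197; wedge = 37.192 − 32.136 = 5.056.
Deadweight loss = ½ × 5.5197 × 5.056 = 13.95.

13.95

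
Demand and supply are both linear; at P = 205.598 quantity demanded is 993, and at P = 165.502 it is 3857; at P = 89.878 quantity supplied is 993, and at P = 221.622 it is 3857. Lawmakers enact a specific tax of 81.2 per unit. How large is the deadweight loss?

54945.33

Demand slope = (165.502 − 205.598)/(3857 − 993) = −0.014, so P = 219.5 − 0.014Q.
Supply slope = (221.622 − 89.878)/(3857 − 993) = 0.046, so P = 44.2 + 0.046Q.
Competitive equilibrium: 219.5 − 0.014Q = 44.2 + 0.046Q → Q* = 2921.66667, P* = 178.59667.
With the tax, the buyer price exceeds the seller price by 81.2: (219.5 − 0.014Q) − (44.2 + 0.046Q) = 81.2 → Q' = 1568.33333.
ΔQ = 2921.66667 − 1568.33333 = 1353.33334; the wedge equals the tax, 81.2.
DWL = ½ × 1353.33334 × 81.2 = 54945.33.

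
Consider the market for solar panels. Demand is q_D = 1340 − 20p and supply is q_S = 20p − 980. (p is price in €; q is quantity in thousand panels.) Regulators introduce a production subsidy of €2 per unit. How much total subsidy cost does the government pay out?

€400 thousand

In inverse form: demand p = 67 − 0.05q, supply p = 49 + 0.05q.
Competitive equilibrium: 67 − 0.05q = 49 + 0.05q → q* = 180, p* = 58.
The subsidy lowers effective supply by 2: p = 47 + 0.05q.
New quantity: 67 − 0.05q = 47 + 0.05q → q' = 200.
Total subsidy cost = 2 × 200 = €400 thousand.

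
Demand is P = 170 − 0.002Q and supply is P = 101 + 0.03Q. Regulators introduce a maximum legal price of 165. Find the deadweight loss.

8.40

Competitive equilibrium: 170 − 0.002Q = 101 + 0.03Q → Q* = 2156.25, P* = 165.6875.
At the ceiling P = 165, quantity supplied = (165 − 101)/0.03 = 2133.3333.
Willingness to pay at Q' = 2133.3333: 170 − 0.002·2133.3333 = 165.7333.
ΔQ = 2156.25 − 2133.3333 = 22.9167; wedge = 165.7333 − 165 = 0.7333.
DWL = ½ × 22.9167 × 0.7333 = 8.40.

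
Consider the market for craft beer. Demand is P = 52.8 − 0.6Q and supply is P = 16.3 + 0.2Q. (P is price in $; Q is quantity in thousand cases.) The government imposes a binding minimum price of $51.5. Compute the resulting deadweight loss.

$755.45 thousand

Competitive equilibrium: 52.8 − 0.6Q = 16.3 + 0.2Q → Q* = 45.625, P* = 25.425.
At the floor P = 51.5, quantity demanded = (52.8 − 51.5)/0.6 = 2.1667.
Sellers' marginal cost at Q' = 2.1667: 16.3 + 0.2·2.1667 = 16.7333.
ΔQ = 45.625 − 2.1667 = 43.4583; wedge = 51.5 − 16.7333 = 34.7667.
The triangle = ½ × 43.4583 × 34.7667 = $755.45 thousand.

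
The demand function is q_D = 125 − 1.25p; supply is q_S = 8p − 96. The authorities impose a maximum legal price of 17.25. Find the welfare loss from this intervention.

In inverse form: demand p = 100 − 0.8q, supply p = 12 + 0.125q.
Competitive equilibrium: 100 − 0.8q = 12 + 0.125q → q* = 95.1351, p* = 23.8919.
At the ceiling p = 17.25, quantity supplied = (17.25 − 12)/0.125 = 42.
Willingness to pay at q' = 42: 100 − 0.8·42 = 66.4.
Δq = 95.1351 − 42 = 53.1351; wedge = 66.4 − 17.25 = 49.15.
DWL = ½ × 53.1351 × 49.15 = 1305.80.

1305.80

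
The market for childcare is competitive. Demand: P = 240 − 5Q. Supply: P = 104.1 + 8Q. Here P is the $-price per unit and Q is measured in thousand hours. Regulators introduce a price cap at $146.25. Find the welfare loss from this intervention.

Competitive equilibrium: 240 − 5Q = 104.1 + 8Q → Q* = 10.4538, P* = 187.7308.
At the ceiling P = 146.25, quantity supplied = (146.25 − 104.1)/8 = 5.2688.
Willingness to pay at Q' = 5.2688: 240 − 5·5.2688 = 213.656.
ΔQ = 10.4538 − 5.2688 = 5.185; wedge = 213.656 − 146.25 = 67.406.
Welfare loss = ½ × 5.185 × 67.406 = $174.75 thousand.

$174.75 thousand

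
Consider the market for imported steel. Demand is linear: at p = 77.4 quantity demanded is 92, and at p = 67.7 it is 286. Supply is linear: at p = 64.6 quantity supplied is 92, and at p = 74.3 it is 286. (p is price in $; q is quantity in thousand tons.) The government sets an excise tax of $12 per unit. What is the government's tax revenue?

$1200 thousand

Demand slope = (67.7 − 77.4)/(286 − 92) = −0.05, so p = 82 − 0.05q.
Supply slope = (74.3 − 64.6)/(286 − 92) = 0.05, so p = 60 + 0.05q.
Competitive equilibrium: 82 − 0.05q = 60 + 0.05q → q* = 220, p* = 71.
With the tax, the buyer price exceeds the seller price by 12: (82 − 0.05q) − (60 + 0.05q) = 12 → q' = 100.
Tax revenue = 12 × 100 = $1200 thousand.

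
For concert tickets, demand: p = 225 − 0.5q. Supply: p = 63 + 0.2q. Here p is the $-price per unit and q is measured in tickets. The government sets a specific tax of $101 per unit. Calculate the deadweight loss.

$7286.43

Competitive equilibrium: 225 − 0.5q = 63 + 0.2q → q* = 231.4286, p* = 109.2857.
With the tax, the buyer price exceeds the seller price by 101: (225 − 0.5q) − (63 + 0.2q) = 101 → q' = 87.1429.
Δq = 231.4286 − 87.1429 = 144.2857; the wedge equals the tax, 101.
Deadweight loss = ½ × 144.2857 × 101 = $7286.43.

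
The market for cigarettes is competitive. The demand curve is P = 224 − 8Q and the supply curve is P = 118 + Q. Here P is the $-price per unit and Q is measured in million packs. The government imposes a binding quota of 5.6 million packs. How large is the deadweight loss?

Competitive equilibrium: 224 − 8Q = 118 + Q → Q* = 11.7778, P* = 129.7778.
At Q = 5.6: demand price = 224 − 8·5.6 = 179.2; supply price = 118 + 1·5.6 = 123.6.
ΔQ = 11.7778 − 5.6 = 6.1778; wedge = 179.2 − 123.6 = 55.6.
Deadweight loss = ½ × 6.1778 × 55.6 = $171.74 million.

$171.74 million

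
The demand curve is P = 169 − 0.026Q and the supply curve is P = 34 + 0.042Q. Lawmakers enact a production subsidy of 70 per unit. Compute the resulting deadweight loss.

36029.41

Competitive equilibrium: 169 − 0.026Q = 34 + 0.042Q → Q* = 1985.2941, P* = 117.3824.
The subsidy lowers effective supply by 70: P = 0.042Q − 36.
New quantity: 169 − 0.026Q = 0.042Q − 36 → Q' = 3014.7059.
Overproduction ΔQ = 3014.7059 − 1985.2941 = 1029.4118; wedge = subsidy = 70.
The triangle = ½ × 1029.4118 × 70 = 36029.41.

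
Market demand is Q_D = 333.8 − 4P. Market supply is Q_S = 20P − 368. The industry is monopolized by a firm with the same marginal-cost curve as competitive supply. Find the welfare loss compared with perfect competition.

In inverse form: demand P = 83.45 − 0.25Q, supply P = 18.4 + 0.05Q.
Competitive equilibrium: 83.45 − 0.25Q = 18.4 + 0.05Q → Q* = 216.8333, P* = 29.2417.
Marginal revenue: MR = 83.45 − 0.5Q. Set MR = MC: 83.45 − 0.5Q = 18.4 + 0.05Q → Q_m = 118.2727.
Price P_m = 83.45 − 0.25·118.2727 = 53.8818; MC(Q_m) = 18.4 + 0.05·118.2727 = 24.3136.
Competitive Q* = 216.8333, so ΔQ = 98.5606; wedge = 53.8818 − 24.3136 = 29.5682.
Welfare loss = ½ × 98.5606 × 29.5682 = 1457.13.

1457.13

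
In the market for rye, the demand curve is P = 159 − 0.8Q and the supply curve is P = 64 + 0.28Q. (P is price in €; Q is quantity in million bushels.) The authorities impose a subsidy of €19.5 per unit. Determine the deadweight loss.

Competitive equilibrium: 159 − 0.8Q = 64 + 0.28Q → Q* = 87.963, P* = 88.6296.
The subsidy lowers effective supply by 19.5: P = 44.5 + 0.28Q.
New quantity: 159 − 0.8Q = 44.5 + 0.28Q → Q' = 106.0185.
Overproduction ΔQ = 106.0185 − 87.963 = 18.0555; wedge = subsidy = 19.5.
Deadweight loss = ½ × 18.0555 × 19.5 = €176.04 million.

€176.04 million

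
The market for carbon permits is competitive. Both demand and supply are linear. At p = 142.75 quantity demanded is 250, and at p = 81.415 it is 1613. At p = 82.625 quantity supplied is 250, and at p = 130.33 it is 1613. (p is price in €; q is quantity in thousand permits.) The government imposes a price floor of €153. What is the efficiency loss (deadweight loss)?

€38364.30 thousand

Demand slope = (81.415 − 142.75)/(1613 − 250) = −0.045, so p = 154 − 0.045q.
Supply slope = (130.33 − 82.625)/(1613 − 250) = 0.035, so p = 73.875 + 0.035q.
Competitive equilibrium: 154 − 0.045q = 73.875 + 0.035q → q* = 1001.5625, p* = 108.929688.
At the floor p = 153, quantity demanded = (154 − 153)/0.045 = 22.222222.
Sellers' marginal cost at q' = 22.222222: 73.875 + 0.035·22.222222 = 74.652778.
Δq = 1001.5625 − 22.222222 = 979.340278; wedge = 153 − 74.652778 = 78.347222.
DWL = ½ × 979.340278 × 78.347222 = €38364.30 thousand.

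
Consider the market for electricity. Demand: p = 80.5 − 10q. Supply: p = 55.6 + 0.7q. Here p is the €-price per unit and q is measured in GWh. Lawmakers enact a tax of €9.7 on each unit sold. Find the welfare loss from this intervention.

€4.40

Competitive equilibrium: 80.5 − 10q = 55.6 + 0.7q → q* = 2.3271, p* = 57.229.
With the tax, the buyer price exceeds the seller price by 9.7: (80.5 − 10q) − (55.6 + 0.7q) = 9.7 → q' = 1.4206.
Δq = 2.3271 − 1.4206 = 0.9065; the wedge equals the tax, 9.7.
Deadweight loss = ½ × 0.9065 × 9.7 = €4.40.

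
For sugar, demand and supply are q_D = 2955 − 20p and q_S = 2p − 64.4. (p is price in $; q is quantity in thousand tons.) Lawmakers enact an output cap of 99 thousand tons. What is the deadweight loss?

In inverse form: demand p = 147.75 − 0.05q, supply p = 32.2 + 0.5q.
Competitive equilibrium: 147.75 − 0.05q = 32.2 + 0.5q → q* = 210.0909, p* = 137.2455.
At q = 99: demand price = 147.75 − 0.05·99 = 142.8; supply price = 32.2 + 0.5·99 = 81.7.
Δq = 210.0909 − 99 = 111.0909; wedge = 142.8 − 81.7 = 61.1.
Deadweight loss = ½ × 111.0909 × 61.1 = $3393.83 thousand.

$3393.83 thousand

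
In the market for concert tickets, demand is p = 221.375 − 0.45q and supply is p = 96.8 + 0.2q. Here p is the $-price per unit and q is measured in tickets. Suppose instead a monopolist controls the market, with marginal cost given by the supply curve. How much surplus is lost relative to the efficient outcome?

Competitive equilibrium: 221.375 − 0.45q = 96.8 + 0.2q → q* = 191.6538, p* = 135.1308.
Marginal revenue: MR = 221.375 − 0.9q. Set MR = MC: 221.375 − 0.9q = 96.8 + 0.2q → q_m = 113.25.
Price p_m = 221.375 − 0.45·113.25 = 170.4125; MC(q_m) = 96.8 + 0.2·113.25 = 119.45.
Competitive q* = 191.6538, so Δq = 78.4038; wedge = 170.4125 − 119.45 = 50.9625.
Welfare loss = ½ × 78.4038 × 50.9625 = $1997.83.

$1997.83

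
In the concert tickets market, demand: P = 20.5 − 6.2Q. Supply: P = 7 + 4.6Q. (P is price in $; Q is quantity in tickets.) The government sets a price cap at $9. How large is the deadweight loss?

Competitive equilibrium: 20.5 − 6.2Q = 7 + 4.6Q → Q* = 1.25, P* = 12.75.
At the ceiling P = 9, quantity supplied = (9 − 7)/4.6 = 0.4348.
Willingness to pay at Q' = 0.4348: 20.5 − 6.2·0.4348 = 17.8042.
ΔQ = 1.25 − 0.4348 = 0.8152; wedge = 17.8042 − 9 = 8.8042.
DWL = ½ × 0.8152 × 8.8042 = $3.59.

$3.59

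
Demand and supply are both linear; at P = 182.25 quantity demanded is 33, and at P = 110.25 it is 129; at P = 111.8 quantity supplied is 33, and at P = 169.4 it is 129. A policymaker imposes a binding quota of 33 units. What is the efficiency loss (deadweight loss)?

Demand slope = (110.25 − 182.25)/(129 − 33) = −0.75, so P = 207 − 0.75Q.
Supply slope = (169.4 − 111.8)/(129 − 33) = 0.6, so P = 92 + 0.6Q.
Competitive equilibrium: 207 − 0.75Q = 92 + 0.6Q → Q* = 85.1852, P* = 143.1111.
At Q = 33: demand price = 207 − 0.75·33 = 182.25; supply price = 92 + 0.6·33 = 111.8.
ΔQ = 85.1852 − 33 = 52.1852; wedge = 182.25 − 111.8 = 70.45.
DWL = ½ × 52.1852 × 70.45 = 1838.22.

1838.22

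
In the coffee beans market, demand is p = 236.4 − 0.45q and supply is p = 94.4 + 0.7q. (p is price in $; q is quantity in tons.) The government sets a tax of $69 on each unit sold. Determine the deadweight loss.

Competitive equilibrium: 236.4 − 0.45q = 94.4 + 0.7q → q* = 123.4783, p* = 180.8348.
With the tax, the buyer price exceeds the seller price by 69: (236.4 − 0.45q) − (94.4 + 0.7q) = 69 → q' = 63.4783.
Δq = 123.4783 − 63.4783 = 60; the wedge equals the tax, 69.
Deadweight loss = ½ × 60 × 69 = $2070.

$2070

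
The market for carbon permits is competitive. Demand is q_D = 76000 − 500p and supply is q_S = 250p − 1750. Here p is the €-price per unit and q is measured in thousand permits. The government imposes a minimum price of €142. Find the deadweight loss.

In inverse form: demand p = 152 − 0.002q, supply p = 7 + 0.004q.
Competitive equilibrium: 152 − 0.002q = 7 + 0.004q → q* = 24166.66667, p* = 103.66667.
At the floor p = 142, quantity demanded = (152 − 142)/0.002 = 5000.
Sellers' marginal cost at q' = 5000: 7 + 0.004·5000 = 27.
Δq = 24166.66667 − 5000 = 19166.66667; wedge = 142 − 27 = 115.
DWL = ½ × 19166.66667 × 115 = €1102083.33 thousand.

€1102083.33 thousand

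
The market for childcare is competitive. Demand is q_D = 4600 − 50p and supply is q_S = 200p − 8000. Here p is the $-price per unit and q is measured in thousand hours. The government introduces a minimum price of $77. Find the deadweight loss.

$22111.25 thousand

In inverse form: demand p = 92 − 0.02q, supply p = 40 + 0.005q.
Competitive equilibrium: 92 − 0.02q = 40 + 0.005q → q* = 2080, p* = 50.4.
At the floor p = 77, quantity demanded = (92 − 77)/0.02 = 750.
Sellers' marginal cost at q' = 750: 40 + 0.005·750 = 43.75.
Δq = 2080 − 750 = 1330; wedge = 77 − 43.75 = 33.25.
Welfare loss = ½ × 1330 × 33.25 = $22111.25 thousand.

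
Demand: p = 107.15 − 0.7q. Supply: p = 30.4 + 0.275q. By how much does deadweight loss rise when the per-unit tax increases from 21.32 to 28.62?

Competitive equilibrium: 107.15 − 0.7q = 30.4 + 0.275q → q* = 78.7179, p* = 52.0474.
For a per-unit tax t: Δq = t/0.975, so DWL = ½·t·(t/0.975) = t²/1.95.
At t = 21.32: DWL = 233.0987. At t = 28.62: DWL = 420.0535.
Increase = 420.0535 − 233.0987 = 186.95.

186.95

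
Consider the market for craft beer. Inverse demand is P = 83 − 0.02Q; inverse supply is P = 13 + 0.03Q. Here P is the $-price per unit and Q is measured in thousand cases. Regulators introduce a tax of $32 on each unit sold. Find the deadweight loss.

$10240 thousand

Competitive equilibrium: 83 − 0.02Q = 13 + 0.03Q → Q* = 1400, P* = 55.
With the tax, the buyer price exceeds the seller price by 32: (83 − 0.02Q) − (13 + 0.03Q) = 32 → Q' = 760.
ΔQ = 1400 − 760 = 640; the wedge equals the tax, 32.
DWL = ½ × 640 × 32 = $10240 thousand.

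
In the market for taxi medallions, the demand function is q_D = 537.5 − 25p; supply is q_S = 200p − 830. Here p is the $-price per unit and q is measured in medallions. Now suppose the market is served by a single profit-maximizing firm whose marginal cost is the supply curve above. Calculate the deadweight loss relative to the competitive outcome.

In inverse form: demand p = 21.5 − 0.04q, supply p = 4.15 + 0.005q.
Competitive equilibrium: 21.5 − 0.04q = 4.15 + 0.005q → q* = 385.5556, p* = 6.0778.
Marginal revenue: MR = 21.5 − 0.08q. Set MR = MC: 21.5 − 0.08q = 4.15 + 0.005q → q_m = 204.1176.
Price p_m = 21.5 − 0.04·204.1176 = 13.3353; MC(q_m) = 4.15 + 0.005·204.1176 = 5.1706.
Competitive q* = 385.5556, so Δq = 181.438; wedge = 13.3353 − 5.1706 = 8.1647.
Welfare loss = ½ × 181.438 × 8.1647 = $740.69.

$740.69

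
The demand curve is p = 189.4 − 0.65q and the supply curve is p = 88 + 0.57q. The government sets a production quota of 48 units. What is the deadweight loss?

752.16

Competitive equilibrium: 189.4 − 0.65q = 88 + 0.57q → q* = 83.1148, p* = 135.3754.
At q = 48: demand price = 189.4 − 0.65·48 = 158.2; supply price = 88 + 0.57·48 = 115.36.
Δq = 83.1148 − 48 = 35.1148; wedge = 158.2 − 115.36 = 42.84.
Welfare loss = ½ × 35.1148 × 42.84 = 752.16.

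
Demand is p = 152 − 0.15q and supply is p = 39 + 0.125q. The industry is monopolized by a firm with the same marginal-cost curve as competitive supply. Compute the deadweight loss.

2892

Competitive equilibrium: 152 − 0.15q = 39 + 0.125q → q* = 410.9091, p* = 90.3636.
Marginal revenue: MR = 152 − 0.3q. Set MR = MC: 152 − 0.3q = 39 + 0.125q → q_m = 265.8824.
Price p_m = 152 − 0.15·265.8824 = 112.1176; MC(q_m) = 39 + 0.125·265.8824 = 72.2353.
Competitive q* = 410.9091, so Δq = 145.0267; wedge = 112.1176 − 72.2353 = 39.8823.
Deadweight loss = ½ × 145.0267 × 39.8823 = 2892.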